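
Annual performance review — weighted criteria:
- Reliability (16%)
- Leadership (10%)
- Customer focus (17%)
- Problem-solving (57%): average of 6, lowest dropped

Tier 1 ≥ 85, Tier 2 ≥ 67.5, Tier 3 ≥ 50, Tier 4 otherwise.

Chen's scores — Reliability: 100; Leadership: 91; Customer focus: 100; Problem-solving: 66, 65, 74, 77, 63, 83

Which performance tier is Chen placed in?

Problem-solving: drop 63 → average of remaining 5 = 365/5 = 73
Weighted total:
  Reliability 100 × 0.16 = 16
  Leadership 91 × 0.1 = 9.1
  Customer focus 100 × 0.17 = 17
  Problem-solving 73 × 0.57 = 41.61
Sum = 83.71
83.71 is ≥ 67.5 and < 85 → Tier 2

Tier 2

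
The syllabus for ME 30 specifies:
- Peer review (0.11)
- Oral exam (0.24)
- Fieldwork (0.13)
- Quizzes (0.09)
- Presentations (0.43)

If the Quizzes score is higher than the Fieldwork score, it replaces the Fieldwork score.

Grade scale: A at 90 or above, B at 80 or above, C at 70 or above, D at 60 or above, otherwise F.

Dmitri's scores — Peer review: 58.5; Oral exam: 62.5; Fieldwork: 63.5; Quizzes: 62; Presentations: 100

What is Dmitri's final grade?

Quizzes (62) ≤ Fieldwork (63.5), so Fieldwork stays at 63.5.
Weighted total:
  Peer review 58.5 × 0.11 = 6.435
  Oral exam 62.5 × 0.24 = 15
  Fieldwork 63.5 × 0.13 = 8.255
  Quizzes 62 × 0.09 = 5.58
  Presentations 100 × 0.43 = 43
Sum = 78.27
78.27 is ≥ 70 and < 80 → C

C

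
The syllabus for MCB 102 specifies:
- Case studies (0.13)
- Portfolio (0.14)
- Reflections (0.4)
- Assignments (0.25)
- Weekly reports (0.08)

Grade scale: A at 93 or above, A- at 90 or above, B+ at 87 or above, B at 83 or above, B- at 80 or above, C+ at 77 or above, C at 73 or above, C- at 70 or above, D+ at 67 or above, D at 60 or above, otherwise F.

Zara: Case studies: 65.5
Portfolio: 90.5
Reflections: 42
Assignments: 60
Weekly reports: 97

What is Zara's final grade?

D

Weighted total:
  Case studies 65.5 × 0.13 = 8.515
  Portfolio 90.5 × 0.14 = 12.67
  Reflections 42 × 0.4 = 16.8
  Assignments 60 × 0.25 = 15
  Weekly reports 97 × 0.08 = 7.76
Sum = 60.745
60.745 is ≥ 60 and < 67 → D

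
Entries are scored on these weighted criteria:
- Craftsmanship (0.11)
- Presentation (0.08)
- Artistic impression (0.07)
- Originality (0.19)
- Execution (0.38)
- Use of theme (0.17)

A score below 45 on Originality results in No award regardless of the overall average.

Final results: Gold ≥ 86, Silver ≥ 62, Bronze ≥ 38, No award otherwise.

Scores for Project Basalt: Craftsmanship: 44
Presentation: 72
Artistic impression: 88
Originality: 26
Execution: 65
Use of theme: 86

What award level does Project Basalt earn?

No award

Originality score 26 < 45: minimum not met.
Weighted total:
  Craftsmanship 44 × 0.11 = 4.84
  Presentation 72 × 0.08 = 5.76
  Artistic impression 88 × 0.07 = 6.16
  Originality 26 × 0.19 = 4.94
  Execution 65 × 0.38 = 24.7
  Use of theme 86 × 0.17 = 14.62
Sum = 61.02
Because the Originality minimum was not met, the result is No award.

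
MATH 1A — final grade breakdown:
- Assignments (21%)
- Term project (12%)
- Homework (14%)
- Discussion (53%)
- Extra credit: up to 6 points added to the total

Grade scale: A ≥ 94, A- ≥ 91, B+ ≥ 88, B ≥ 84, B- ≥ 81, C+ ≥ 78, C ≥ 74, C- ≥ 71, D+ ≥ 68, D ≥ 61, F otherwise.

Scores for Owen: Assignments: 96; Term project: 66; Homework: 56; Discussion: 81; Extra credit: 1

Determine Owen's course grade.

C+

Weighted total:
  Assignments 96 × 0.21 = 20.16
  Term project 66 × 0.12 = 7.92
  Homework 56 × 0.14 = 7.84
  Discussion 81 × 0.53 = 42.93
Sum = 78.85
Extra credit: 78.85 + 1 = 79.85
79.85 is ≥ 78 and < 81 → C+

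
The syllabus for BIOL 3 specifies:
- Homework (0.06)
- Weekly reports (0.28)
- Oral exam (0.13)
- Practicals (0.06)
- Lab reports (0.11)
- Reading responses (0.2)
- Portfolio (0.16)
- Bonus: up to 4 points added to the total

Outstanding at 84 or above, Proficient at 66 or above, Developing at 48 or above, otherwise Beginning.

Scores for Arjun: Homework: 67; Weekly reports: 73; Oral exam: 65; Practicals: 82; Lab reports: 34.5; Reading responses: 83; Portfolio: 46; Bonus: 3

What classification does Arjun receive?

Weighted total:
  Homework 67 × 0.06 = 4.02
  Weekly reports 73 × 0.28 = 20.44
  Oral exam 65 × 0.13 = 8.45
  Practicals 82 × 0.06 = 4.92
  Lab reports 34.5 × 0.11 = 3.795
  Reading responses 83 × 0.2 = 16.6
  Portfolio 46 × 0.16 = 7.36
Sum = 65.585
Bonus: 65.585 + 3 = 68.585
68.585 is ≥ 66 and < 84 → Proficient

Proficient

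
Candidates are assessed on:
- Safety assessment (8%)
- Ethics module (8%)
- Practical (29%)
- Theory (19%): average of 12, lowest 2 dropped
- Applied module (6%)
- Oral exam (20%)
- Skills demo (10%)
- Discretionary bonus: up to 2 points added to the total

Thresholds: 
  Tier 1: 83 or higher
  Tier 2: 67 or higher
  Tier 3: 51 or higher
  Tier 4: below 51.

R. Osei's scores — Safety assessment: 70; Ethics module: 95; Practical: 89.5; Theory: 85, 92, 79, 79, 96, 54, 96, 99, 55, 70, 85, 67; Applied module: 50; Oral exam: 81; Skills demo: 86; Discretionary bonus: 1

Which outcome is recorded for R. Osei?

Theory: drop 54, 55 → average of remaining 10 = 848/10 = 84.8
Weighted total:
  Safety assessment 70 × 0.08 = 5.6
  Ethics module 95 × 0.08 = 7.6
  Practical 89.5 × 0.29 = 25.955
  Theory 84.8 × 0.19 = 16.112
  Applied module 50 × 0.06 = 3
  Oral exam 81 × 0.2 = 16.2
  Skills demo 86 × 0.1 = 8.6
Sum = 83.067
Discretionary bonus: 83.067 + 1 = 84.067
84.067 ≥ 83 → Tier 1

Tier 1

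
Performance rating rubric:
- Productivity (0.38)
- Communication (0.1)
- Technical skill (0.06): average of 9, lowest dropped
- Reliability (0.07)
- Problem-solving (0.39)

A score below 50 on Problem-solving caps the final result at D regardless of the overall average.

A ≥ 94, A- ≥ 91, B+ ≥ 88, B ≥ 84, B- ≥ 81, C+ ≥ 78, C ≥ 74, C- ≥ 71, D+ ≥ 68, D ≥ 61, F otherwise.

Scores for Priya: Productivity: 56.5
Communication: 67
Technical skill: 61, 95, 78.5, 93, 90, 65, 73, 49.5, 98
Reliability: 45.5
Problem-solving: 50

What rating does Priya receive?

F

Technical skill: drop 49.5 → average of remaining 8 = 653.5/8 = 81.6875
Problem-solving score 50 ≥ 50: minimum met.
Weighted total:
  Productivity 56.5 × 0.38 = 21.47
  Communication 67 × 0.1 = 6.7
  Technical skill 81.6875 × 0.06 = 4.90125
  Reliability 45.5 × 0.07 = 3.185
  Problem-solving 50 × 0.39 = 19.5
Sum = 55.75625
55.75625 < 61 → F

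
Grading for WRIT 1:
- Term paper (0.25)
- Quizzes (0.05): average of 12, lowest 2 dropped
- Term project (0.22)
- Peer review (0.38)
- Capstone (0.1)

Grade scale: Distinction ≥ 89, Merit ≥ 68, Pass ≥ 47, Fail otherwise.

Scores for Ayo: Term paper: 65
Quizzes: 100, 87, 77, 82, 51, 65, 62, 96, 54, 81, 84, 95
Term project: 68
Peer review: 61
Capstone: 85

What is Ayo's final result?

Pass

Quizzes: drop 51, 54 → average of remaining 10 = 829/10 = 82.9
Weighted total:
  Term paper 65 × 0.25 = 16.25
  Quizzes 82.9 × 0.05 = 4.145
  Term project 68 × 0.22 = 14.96
  Peer review 61 × 0.38 = 23.18
  Capstone 85 × 0.1 = 8.5
Sum = 67.035
67.035 is ≥ 47 and < 68 → Pass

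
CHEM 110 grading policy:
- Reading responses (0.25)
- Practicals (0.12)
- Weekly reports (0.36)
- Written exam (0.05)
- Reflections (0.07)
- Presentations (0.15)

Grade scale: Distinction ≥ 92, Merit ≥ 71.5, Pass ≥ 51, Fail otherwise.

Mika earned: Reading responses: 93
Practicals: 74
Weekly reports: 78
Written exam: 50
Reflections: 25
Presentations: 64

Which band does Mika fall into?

Weighted total:
  Reading responses 93 × 0.25 = 23.25
  Practicals 74 × 0.12 = 8.88
  Weekly reports 78 × 0.36 = 28.08
  Written exam 50 × 0.05 = 2.5
  Reflections 25 × 0.07 = 1.75
  Presentations 64 × 0.15 = 9.6
Sum = 74.06
74.06 is ≥ 71.5 and < 92 → Merit

Merit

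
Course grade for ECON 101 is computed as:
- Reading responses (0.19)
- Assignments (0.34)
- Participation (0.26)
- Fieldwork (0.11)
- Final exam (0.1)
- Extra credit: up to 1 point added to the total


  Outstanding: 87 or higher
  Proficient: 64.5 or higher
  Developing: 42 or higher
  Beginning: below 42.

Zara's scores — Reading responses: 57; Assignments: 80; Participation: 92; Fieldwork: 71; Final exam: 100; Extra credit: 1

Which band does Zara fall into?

Proficient

Weighted total:
  Reading responses 57 × 0.19 = 10.83
  Assignments 80 × 0.34 = 27.2
  Participation 92 × 0.26 = 23.92
  Fieldwork 71 × 0.11 = 7.81
  Final exam 100 × 0.1 = 10
Sum = 79.76
Extra credit: 79.76 + 1 = 80.76
80.76 is ≥ 64.5 and < 87 → Proficient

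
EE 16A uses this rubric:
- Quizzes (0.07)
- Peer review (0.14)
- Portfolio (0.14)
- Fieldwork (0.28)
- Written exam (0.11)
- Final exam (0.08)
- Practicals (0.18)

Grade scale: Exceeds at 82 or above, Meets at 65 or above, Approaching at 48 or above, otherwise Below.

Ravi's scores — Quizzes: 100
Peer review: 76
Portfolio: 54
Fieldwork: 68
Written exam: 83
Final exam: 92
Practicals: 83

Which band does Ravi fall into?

Meets

Weighted total:
  Quizzes 100 × 0.07 = 7
  Peer review 76 × 0.14 = 10.64
  Portfolio 54 × 0.14 = 7.56
  Fieldwork 68 × 0.28 = 19.04
  Written exam 83 × 0.11 = 9.13
  Final exam 92 × 0.08 = 7.36
  Practicals 83 × 0.18 = 14.94
Sum = 75.67
75.67 is ≥ 65 and < 82 → Meets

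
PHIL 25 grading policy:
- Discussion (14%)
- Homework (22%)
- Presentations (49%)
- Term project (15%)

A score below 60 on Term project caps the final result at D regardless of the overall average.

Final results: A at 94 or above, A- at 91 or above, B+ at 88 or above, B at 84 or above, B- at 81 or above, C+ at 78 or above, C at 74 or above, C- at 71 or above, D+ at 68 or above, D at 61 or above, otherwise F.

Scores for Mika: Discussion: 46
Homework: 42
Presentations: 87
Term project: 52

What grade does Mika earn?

Term project score 52 < 60: minimum not met.
Weighted total:
  Discussion 46 × 0.14 = 6.44
  Homework 42 × 0.22 = 9.24
  Presentations 87 × 0.49 = 42.63
  Term project 52 × 0.15 = 7.8
Sum = 66.11
66.11 would be D; cap at D applies → D.

D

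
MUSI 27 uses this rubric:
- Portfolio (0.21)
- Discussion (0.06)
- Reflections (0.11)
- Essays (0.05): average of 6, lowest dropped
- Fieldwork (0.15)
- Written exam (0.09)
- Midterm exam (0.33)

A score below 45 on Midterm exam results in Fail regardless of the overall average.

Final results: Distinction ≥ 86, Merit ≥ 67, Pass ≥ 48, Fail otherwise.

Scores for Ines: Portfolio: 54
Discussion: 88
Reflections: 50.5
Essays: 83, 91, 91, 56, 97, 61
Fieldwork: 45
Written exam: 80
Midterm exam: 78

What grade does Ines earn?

Pass

Essays: drop 56 → average of remaining 5 = 423/5 = 84.6
Midterm exam score 78 ≥ 45: minimum met.
Weighted total:
  Portfolio 54 × 0.21 = 11.34
  Discussion 88 × 0.06 = 5.28
  Reflections 50.5 × 0.11 = 5.555
  Essays 84.6 × 0.05 = 4.23
  Fieldwork 45 × 0.15 = 6.75
  Written exam 80 × 0.09 = 7.2
  Midterm exam 78 × 0.33 = 25.74
Sum = 66.095
66.095 is ≥ 48 and < 67 → Pass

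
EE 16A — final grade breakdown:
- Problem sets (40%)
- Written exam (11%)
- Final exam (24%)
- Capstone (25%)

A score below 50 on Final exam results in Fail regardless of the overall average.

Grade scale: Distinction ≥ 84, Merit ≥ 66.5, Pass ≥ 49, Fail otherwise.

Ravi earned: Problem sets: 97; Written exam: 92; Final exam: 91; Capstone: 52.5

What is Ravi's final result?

Final exam score 91 ≥ 50: minimum met.
Weighted total:
  Problem sets 97 × 0.4 = 38.8
  Written exam 92 × 0.11 = 10.12
  Final exam 91 × 0.24 = 21.84
  Capstone 52.5 × 0.25 = 13.125
Sum = 83.885
83.885 is ≥ 66.5 and < 84 → Merit

Merit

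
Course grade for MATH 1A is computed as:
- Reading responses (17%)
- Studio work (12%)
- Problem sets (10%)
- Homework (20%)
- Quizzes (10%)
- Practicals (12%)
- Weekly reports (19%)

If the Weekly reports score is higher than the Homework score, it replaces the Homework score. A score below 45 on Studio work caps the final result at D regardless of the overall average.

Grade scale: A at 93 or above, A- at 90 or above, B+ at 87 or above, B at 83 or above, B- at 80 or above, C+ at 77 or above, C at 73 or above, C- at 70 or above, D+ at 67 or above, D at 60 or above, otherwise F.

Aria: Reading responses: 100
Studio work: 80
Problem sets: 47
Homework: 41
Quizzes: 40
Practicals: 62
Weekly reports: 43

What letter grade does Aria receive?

F

Weekly reports (43) > Homework (41), so Homework counts as 43.
Studio work score 80 ≥ 45: minimum met.
Weighted total:
  Reading responses 100 × 0.17 = 17
  Studio work 80 × 0.12 = 9.6
  Problem sets 47 × 0.1 = 4.7
  Homework 43 × 0.2 = 8.6
  Quizzes 40 × 0.1 = 4
  Practicals 62 × 0.12 = 7.44
  Weekly reports 43 × 0.19 = 8.17
Sum = 59.51
59.51 < 60 → F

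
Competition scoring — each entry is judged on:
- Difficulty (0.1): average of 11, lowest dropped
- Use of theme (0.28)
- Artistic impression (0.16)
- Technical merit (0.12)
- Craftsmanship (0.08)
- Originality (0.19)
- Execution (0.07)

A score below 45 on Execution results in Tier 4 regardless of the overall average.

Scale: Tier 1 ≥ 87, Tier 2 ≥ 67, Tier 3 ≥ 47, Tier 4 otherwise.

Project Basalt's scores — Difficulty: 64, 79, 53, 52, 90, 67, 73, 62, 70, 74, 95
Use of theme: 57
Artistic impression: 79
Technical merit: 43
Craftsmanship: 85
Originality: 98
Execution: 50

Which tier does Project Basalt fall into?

Difficulty: drop 52 → average of remaining 10 = 727/10 = 72.7
Execution score 50 ≥ 45: minimum met.
Weighted total:
  Difficulty 72.7 × 0.1 = 7.27
  Use of theme 57 × 0.28 = 15.96
  Artistic impression 79 × 0.16 = 12.64
  Technical merit 43 × 0.12 = 5.16
  Craftsmanship 85 × 0.08 = 6.8
  Originality 98 × 0.19 = 18.62
  Execution 50 × 0.07 = 3.5
Sum = 69.95
69.95 is ≥ 67 and < 87 → Tier 2

Tier 2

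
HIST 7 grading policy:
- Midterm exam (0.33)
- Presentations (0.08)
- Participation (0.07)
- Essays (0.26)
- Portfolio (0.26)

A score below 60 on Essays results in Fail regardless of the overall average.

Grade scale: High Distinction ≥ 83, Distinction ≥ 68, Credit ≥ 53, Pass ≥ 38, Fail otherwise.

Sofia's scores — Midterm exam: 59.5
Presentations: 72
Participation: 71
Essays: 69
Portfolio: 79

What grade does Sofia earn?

Essays score 69 ≥ 60: minimum met.
Weighted total:
  Midterm exam 59.5 × 0.33 = 19.635
  Presentations 72 × 0.08 = 5.76
  Participation 71 × 0.07 = 4.97
  Essays 69 × 0.26 = 17.94
  Portfolio 79 × 0.26 = 20.54
Sum = 68.845
68.845 is ≥ 68 and < 83 → Distinction

Distinction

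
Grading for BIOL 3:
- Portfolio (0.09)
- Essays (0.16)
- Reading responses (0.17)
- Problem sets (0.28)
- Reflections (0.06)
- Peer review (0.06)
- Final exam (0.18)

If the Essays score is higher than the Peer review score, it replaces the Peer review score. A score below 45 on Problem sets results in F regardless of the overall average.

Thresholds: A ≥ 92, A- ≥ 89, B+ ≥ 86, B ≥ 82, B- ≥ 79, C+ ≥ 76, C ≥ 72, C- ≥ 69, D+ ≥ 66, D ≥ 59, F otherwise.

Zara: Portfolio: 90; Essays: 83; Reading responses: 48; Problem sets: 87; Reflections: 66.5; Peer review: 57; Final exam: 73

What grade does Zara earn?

Essays (83) > Peer review (57), so Peer review counts as 83.
Problem sets score 87 ≥ 45: minimum met.
Weighted total:
  Portfolio 90 × 0.09 = 8.1
  Essays 83 × 0.16 = 13.28
  Reading responses 48 × 0.17 = 8.16
  Problem sets 87 × 0.28 = 24.36
  Reflections 66.5 × 0.06 = 3.99
  Peer review 83 × 0.06 = 4.98
  Final exam 73 × 0.18 = 13.14
Sum = 76.01
76.01 is ≥ 76 and < 79 → C+

C+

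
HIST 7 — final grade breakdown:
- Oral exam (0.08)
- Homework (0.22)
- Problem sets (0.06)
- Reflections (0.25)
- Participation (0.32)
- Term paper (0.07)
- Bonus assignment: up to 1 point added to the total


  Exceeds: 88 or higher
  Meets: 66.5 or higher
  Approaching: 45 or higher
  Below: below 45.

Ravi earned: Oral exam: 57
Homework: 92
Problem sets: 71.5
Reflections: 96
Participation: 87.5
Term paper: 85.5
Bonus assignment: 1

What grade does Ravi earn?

Exceeds

Weighted total:
  Oral exam 57 × 0.08 = 4.56
  Homework 92 × 0.22 = 20.24
  Problem sets 71.5 × 0.06 = 4.29
  Reflections 96 × 0.25 = 24
  Participation 87.5 × 0.32 = 28
  Term paper 85.5 × 0.07 = 5.985
Sum = 87.075
Bonus assignment: 87.075 + 1 = 88.075
88.075 ≥ 88 → Exceeds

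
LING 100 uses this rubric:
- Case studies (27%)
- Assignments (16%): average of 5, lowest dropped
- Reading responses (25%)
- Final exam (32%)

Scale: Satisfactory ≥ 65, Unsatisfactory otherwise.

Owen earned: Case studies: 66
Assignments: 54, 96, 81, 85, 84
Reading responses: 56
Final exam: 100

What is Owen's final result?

Assignments: drop 54 → average of remaining 4 = 346/4 = 86.5
Weighted total:
  Case studies 66 × 0.27 = 17.82
  Assignments 86.5 × 0.16 = 13.84
  Reading responses 56 × 0.25 = 14
  Final exam 100 × 0.32 = 32
Sum = 77.66
77.66 ≥ 65 → Satisfactory

Satisfactory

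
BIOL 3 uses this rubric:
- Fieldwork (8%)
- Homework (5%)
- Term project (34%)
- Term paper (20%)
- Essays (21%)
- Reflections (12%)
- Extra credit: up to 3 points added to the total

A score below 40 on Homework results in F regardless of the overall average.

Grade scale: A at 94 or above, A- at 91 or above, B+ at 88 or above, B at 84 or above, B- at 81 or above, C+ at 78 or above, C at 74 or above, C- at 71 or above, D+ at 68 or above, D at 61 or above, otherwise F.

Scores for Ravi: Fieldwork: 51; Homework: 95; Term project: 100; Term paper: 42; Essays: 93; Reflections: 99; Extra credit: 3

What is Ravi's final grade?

Homework score 95 ≥ 40: minimum met.
Weighted total:
  Fieldwork 51 × 0.08 = 4.08
  Homework 95 × 0.05 = 4.75
  Term project 100 × 0.34 = 34
  Term paper 42 × 0.2 = 8.4
  Essays 93 × 0.21 = 19.53
  Reflections 99 × 0.12 = 11.88
Sum = 82.64
Extra credit: 82.64 + 3 = 85.64
85.64 is ≥ 84 and < 88 → B

B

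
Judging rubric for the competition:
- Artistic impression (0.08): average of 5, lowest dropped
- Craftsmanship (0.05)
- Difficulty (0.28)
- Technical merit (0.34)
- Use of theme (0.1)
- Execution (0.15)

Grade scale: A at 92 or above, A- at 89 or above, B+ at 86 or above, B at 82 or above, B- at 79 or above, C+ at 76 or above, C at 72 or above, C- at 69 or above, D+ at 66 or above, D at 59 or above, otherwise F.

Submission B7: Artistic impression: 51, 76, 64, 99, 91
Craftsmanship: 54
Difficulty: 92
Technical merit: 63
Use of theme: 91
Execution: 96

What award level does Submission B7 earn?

Artistic impression: drop 51 → average of remaining 4 = 330/4 = 82.5
Weighted total:
  Artistic impression 82.5 × 0.08 = 6.6
  Craftsmanship 54 × 0.05 = 2.7
  Difficulty 92 × 0.28 = 25.76
  Technical merit 63 × 0.34 = 21.42
  Use of theme 91 × 0.1 = 9.1
  Execution 96 × 0.15 = 14.4
Sum = 79.98
79.98 is ≥ 79 and < 82 → B-

B-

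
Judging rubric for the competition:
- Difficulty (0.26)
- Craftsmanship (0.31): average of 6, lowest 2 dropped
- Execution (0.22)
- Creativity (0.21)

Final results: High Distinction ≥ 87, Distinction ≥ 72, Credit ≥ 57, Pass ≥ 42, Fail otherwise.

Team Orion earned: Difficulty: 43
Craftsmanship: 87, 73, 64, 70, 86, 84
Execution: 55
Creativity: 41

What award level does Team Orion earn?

Credit

Craftsmanship: drop 64, 70 → average of remaining 4 = 330/4 = 82.5
Weighted total:
  Difficulty 43 × 0.26 = 11.18
  Craftsmanship 82.5 × 0.31 = 25.575
  Execution 55 × 0.22 = 12.1
  Creativity 41 × 0.21 = 8.61
Sum = 57.465
57.465 is ≥ 57 and < 72 → Credit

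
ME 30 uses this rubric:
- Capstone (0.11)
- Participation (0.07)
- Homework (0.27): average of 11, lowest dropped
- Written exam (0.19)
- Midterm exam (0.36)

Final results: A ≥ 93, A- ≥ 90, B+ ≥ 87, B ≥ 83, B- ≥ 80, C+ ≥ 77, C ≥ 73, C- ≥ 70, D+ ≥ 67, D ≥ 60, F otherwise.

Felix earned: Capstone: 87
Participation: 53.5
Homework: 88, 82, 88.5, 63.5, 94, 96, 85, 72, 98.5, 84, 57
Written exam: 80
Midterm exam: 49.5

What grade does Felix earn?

Homework: drop 57 → average of remaining 10 = 851.5/10 = 85.15
Weighted total:
  Capstone 87 × 0.11 = 9.57
  Participation 53.5 × 0.07 = 3.745
  Homework 85.15 × 0.27 = 22.9905
  Written exam 80 × 0.19 = 15.2
  Midterm exam 49.5 × 0.36 = 17.82
Sum = 69.3255
69.3255 is ≥ 67 and < 70 → D+

D+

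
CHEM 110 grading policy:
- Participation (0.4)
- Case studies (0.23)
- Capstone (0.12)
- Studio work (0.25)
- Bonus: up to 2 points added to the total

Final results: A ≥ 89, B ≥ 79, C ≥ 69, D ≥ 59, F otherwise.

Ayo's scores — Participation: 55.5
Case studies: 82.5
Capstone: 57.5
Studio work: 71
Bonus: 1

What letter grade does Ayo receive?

Weighted total:
  Participation 55.5 × 0.4 = 22.2
  Case studies 82.5 × 0.23 = 18.975
  Capstone 57.5 × 0.12 = 6.9
  Studio work 71 × 0.25 = 17.75
Sum = 65.825
Bonus: 65.825 + 1 = 66.825
66.825 is ≥ 59 and < 69 → D

D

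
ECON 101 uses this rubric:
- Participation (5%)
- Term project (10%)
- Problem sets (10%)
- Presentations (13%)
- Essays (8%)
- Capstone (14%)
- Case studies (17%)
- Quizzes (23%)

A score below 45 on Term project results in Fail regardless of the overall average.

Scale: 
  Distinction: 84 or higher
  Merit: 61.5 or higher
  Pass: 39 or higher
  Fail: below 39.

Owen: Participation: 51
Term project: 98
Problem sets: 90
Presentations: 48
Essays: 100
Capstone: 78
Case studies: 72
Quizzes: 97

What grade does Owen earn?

Term project score 98 ≥ 45: minimum met.
Weighted total:
  Participation 51 × 0.05 = 2.55
  Term project 98 × 0.1 = 9.8
  Problem sets 90 × 0.1 = 9
  Presentations 48 × 0.13 = 6.24
  Essays 100 × 0.08 = 8
  Capstone 78 × 0.14 = 10.92
  Case studies 72 × 0.17 = 12.24
  Quizzes 97 × 0.23 = 22.31
Sum = 81.06
81.06 is ≥ 61.5 and < 84 → Merit

Merit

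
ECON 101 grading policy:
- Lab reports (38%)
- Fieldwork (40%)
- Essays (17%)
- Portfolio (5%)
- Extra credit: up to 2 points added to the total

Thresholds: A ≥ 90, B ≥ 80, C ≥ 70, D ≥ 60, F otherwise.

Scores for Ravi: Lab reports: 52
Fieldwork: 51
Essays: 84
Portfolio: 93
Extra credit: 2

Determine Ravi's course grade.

D

Weighted total:
  Lab reports 52 × 0.38 = 19.76
  Fieldwork 51 × 0.4 = 20.4
  Essays 84 × 0.17 = 14.28
  Portfolio 93 × 0.05 = 4.65
Sum = 59.09
Extra credit: 59.09 + 2 = 61.09
61.09 is ≥ 60 and < 70 → D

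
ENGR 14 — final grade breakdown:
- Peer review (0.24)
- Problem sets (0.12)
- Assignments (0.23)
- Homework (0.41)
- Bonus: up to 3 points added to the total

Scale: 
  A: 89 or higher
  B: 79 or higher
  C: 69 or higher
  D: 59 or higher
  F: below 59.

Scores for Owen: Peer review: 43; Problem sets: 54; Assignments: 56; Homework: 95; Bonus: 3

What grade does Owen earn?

Weighted total:
  Peer review 43 × 0.24 = 10.32
  Problem sets 54 × 0.12 = 6.48
  Assignments 56 × 0.23 = 12.88
  Homework 95 × 0.41 = 38.95
Sum = 68.63
Bonus: 68.63 + 3 = 71.63
71.63 is ≥ 69 and < 79 → C

C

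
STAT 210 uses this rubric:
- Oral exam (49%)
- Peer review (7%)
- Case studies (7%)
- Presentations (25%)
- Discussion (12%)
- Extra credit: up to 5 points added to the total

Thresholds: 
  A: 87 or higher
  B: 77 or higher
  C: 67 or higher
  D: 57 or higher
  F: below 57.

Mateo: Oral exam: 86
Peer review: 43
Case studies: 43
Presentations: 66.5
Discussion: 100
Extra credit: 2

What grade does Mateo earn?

Weighted total:
  Oral exam 86 × 0.49 = 42.14
  Peer review 43 × 0.07 = 3.01
  Case studies 43 × 0.07 = 3.01
  Presentations 66.5 × 0.25 = 16.625
  Discussion 100 × 0.12 = 12
Sum = 76.785
Extra credit: 76.785 + 2 = 78.785
78.785 is ≥ 77 and < 87 → B

B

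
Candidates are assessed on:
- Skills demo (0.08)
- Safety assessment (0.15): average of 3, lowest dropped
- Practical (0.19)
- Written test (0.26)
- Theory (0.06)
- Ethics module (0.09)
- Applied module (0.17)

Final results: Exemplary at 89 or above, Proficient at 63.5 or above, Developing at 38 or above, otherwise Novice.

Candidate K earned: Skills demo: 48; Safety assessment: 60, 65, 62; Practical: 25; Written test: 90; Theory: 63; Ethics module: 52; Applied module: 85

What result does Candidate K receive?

Safety assessment: drop 60 → average of remaining 2 = 127/2 = 63.5
Weighted total:
  Skills demo 48 × 0.08 = 3.84
  Safety assessment 63.5 × 0.15 = 9.525
  Practical 25 × 0.19 = 4.75
  Written test 90 × 0.26 = 23.4
  Theory 63 × 0.06 = 3.78
  Ethics module 52 × 0.09 = 4.68
  Applied module 85 × 0.17 = 14.45
Sum = 64.425
64.425 is ≥ 63.5 and < 89 → Proficient

Proficient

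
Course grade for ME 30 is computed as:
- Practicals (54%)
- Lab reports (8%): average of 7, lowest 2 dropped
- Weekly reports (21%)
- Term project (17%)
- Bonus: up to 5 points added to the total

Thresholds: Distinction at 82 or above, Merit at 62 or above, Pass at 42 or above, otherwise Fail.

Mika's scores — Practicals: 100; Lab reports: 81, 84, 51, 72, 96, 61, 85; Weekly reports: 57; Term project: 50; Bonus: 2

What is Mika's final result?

Distinction

Lab reports: drop 51, 61 → average of remaining 5 = 418/5 = 83.6
Weighted total:
  Practicals 100 × 0.54 = 54
  Lab reports 83.6 × 0.08 = 6.688
  Weekly reports 57 × 0.21 = 11.97
  Term project 50 × 0.17 = 8.5
Sum = 81.158
Bonus: 81.158 + 2 = 83.158
83.158 ≥ 82 → Distinction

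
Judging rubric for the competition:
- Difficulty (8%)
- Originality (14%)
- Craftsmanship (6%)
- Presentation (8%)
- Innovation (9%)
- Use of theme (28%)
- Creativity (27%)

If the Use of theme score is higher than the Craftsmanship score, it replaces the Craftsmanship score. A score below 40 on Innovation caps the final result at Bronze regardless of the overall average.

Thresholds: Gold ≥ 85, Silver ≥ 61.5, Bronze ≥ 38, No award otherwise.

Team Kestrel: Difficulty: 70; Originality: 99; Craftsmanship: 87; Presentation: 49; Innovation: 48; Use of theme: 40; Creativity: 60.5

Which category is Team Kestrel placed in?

Use of theme (40) ≤ Craftsmanship (87), so Craftsmanship stays at 87.
Innovation score 48 ≥ 40: minimum met.
Weighted total:
  Difficulty 70 × 0.08 = 5.6
  Originality 99 × 0.14 = 13.86
  Craftsmanship 87 × 0.06 = 5.22
  Presentation 49 × 0.08 = 3.92
  Innovation 48 × 0.09 = 4.32
  Use of theme 40 × 0.28 = 11.2
  Creativity 60.5 × 0.27 = 16.335
Sum = 60.455
60.455 is ≥ 38 and < 61.5 → Bronze

Bronze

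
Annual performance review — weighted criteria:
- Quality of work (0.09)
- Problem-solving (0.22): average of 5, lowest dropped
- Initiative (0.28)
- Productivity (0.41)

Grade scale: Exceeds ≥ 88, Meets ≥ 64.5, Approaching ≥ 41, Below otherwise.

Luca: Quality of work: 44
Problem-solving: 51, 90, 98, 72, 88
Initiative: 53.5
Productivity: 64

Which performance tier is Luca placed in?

Problem-solving: drop 51 → average of remaining 4 = 348/4 = 87
Weighted total:
  Quality of work 44 × 0.09 = 3.96
  Problem-solving 87 × 0.22 = 19.14
  Initiative 53.5 × 0.28 = 14.98
  Productivity 64 × 0.41 = 26.24
Sum = 64.32
64.32 is ≥ 41 and < 64.5 → Approaching

Approaching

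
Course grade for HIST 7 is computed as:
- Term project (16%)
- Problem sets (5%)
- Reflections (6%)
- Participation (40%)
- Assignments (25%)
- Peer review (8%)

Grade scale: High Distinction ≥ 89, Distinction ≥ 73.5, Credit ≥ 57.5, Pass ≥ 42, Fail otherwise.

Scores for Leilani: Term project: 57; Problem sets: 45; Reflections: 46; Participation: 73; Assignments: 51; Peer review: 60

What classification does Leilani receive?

Credit

Weighted total:
  Term project 57 × 0.16 = 9.12
  Problem sets 45 × 0.05 = 2.25
  Reflections 46 × 0.06 = 2.76
  Participation 73 × 0.4 = 29.2
  Assignments 51 × 0.25 = 12.75
  Peer review 60 × 0.08 = 4.8
Sum = 60.88
60.88 is ≥ 57.5 and < 73.5 → Credit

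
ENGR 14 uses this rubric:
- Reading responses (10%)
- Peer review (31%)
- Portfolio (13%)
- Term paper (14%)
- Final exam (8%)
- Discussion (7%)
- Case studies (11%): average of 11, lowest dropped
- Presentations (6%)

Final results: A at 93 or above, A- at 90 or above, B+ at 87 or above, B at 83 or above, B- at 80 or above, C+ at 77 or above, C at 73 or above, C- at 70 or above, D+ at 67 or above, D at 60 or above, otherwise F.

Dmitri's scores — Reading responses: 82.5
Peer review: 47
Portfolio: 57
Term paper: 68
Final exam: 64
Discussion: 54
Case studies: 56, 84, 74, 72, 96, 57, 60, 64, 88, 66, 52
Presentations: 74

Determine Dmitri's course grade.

D

Case studies: drop 52 → average of remaining 10 = 717/10 = 71.7
Weighted total:
  Reading responses 82.5 × 0.1 = 8.25
  Peer review 47 × 0.31 = 14.57
  Portfolio 57 × 0.13 = 7.41
  Term paper 68 × 0.14 = 9.52
  Final exam 64 × 0.08 = 5.12
  Discussion 54 × 0.07 = 3.78
  Case studies 71.7 × 0.11 = 7.887
  Presentations 74 × 0.06 = 4.44
Sum = 60.977
60.977 is ≥ 60 and < 67 → D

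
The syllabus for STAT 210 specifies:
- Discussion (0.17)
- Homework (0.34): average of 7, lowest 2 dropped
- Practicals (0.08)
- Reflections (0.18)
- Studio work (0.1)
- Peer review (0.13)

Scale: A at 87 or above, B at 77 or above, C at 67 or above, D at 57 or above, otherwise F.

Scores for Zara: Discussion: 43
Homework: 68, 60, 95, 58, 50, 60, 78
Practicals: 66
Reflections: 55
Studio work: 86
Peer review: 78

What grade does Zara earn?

Homework: drop 50, 58 → average of remaining 5 = 361/5 = 72.2
Weighted total:
  Discussion 43 × 0.17 = 7.31
  Homework 72.2 × 0.34 = 24.548
  Practicals 66 × 0.08 = 5.28
  Reflections 55 × 0.18 = 9.9
  Studio work 86 × 0.1 = 8.6
  Peer review 78 × 0.13 = 10.14
Sum = 65.778
65.778 is ≥ 57 and < 67 → D

D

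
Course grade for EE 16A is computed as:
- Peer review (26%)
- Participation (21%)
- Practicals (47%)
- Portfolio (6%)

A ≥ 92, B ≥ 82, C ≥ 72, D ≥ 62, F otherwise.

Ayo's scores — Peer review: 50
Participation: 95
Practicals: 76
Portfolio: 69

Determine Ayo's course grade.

C

Weighted total:
  Peer review 50 × 0.26 = 13
  Participation 95 × 0.21 = 19.95
  Practicals 76 × 0.47 = 35.72
  Portfolio 69 × 0.06 = 4.14
Sum = 72.81
72.81 is ≥ 72 and < 82 → C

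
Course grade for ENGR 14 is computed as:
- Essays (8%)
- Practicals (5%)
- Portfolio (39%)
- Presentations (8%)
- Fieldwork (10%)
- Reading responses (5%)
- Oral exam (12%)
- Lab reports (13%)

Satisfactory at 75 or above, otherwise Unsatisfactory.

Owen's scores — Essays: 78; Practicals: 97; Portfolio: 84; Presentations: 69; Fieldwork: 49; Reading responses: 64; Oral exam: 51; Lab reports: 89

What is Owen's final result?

Weighted total:
  Essays 78 × 0.08 = 6.24
  Practicals 97 × 0.05 = 4.85
  Portfolio 84 × 0.39 = 32.76
  Presentations 69 × 0.08 = 5.52
  Fieldwork 49 × 0.1 = 4.9
  Reading responses 64 × 0.05 = 3.2
  Oral exam 51 × 0.12 = 6.12
  Lab reports 89 × 0.13 = 11.57
Sum = 75.16
75.16 ≥ 75 → Satisfactory

Satisfactory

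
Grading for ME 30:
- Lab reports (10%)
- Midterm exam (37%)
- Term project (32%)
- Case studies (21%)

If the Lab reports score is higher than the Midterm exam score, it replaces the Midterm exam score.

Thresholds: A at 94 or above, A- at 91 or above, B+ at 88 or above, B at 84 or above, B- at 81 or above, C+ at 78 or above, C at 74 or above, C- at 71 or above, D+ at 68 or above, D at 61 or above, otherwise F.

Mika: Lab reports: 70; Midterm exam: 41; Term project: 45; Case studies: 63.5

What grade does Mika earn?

Lab reports (70) > Midterm exam (41), so Midterm exam counts as 70.
Weighted total:
  Lab reports 70 × 0.1 = 7
  Midterm exam 70 × 0.37 = 25.9
  Term project 45 × 0.32 = 14.4
  Case studies 63.5 × 0.21 = 13.335
Sum = 60.635
60.635 < 61 → F

F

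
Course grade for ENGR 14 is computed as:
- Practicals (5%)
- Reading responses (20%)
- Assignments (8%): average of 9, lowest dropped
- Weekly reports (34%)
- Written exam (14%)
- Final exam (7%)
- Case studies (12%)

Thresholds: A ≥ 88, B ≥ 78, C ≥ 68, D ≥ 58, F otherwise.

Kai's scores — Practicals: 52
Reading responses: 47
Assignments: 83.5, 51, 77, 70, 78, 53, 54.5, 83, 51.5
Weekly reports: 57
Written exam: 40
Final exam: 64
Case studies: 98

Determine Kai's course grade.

Assignments: drop 51 → average of remaining 8 = 550.5/8 = 68.8125
Weighted total:
  Practicals 52 × 0.05 = 2.6
  Reading responses 47 × 0.2 = 9.4
  Assignments 68.8125 × 0.08 = 5.505
  Weekly reports 57 × 0.34 = 19.38
  Written exam 40 × 0.14 = 5.6
  Final exam 64 × 0.07 = 4.48
  Case studies 98 × 0.12 = 11.76
Sum = 58.725
58.725 is ≥ 58 and < 68 → D

D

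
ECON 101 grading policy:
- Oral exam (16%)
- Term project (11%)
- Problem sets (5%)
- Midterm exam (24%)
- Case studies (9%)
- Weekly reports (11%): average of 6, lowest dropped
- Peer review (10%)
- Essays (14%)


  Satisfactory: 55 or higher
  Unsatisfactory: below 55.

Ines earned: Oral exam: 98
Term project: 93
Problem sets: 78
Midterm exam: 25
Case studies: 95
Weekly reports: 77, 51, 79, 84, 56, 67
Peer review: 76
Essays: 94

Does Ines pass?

Satisfactory

Weekly reports: drop 51 → average of remaining 5 = 363/5 = 72.6
Weighted total:
  Oral exam 98 × 0.16 = 15.68
  Term project 93 × 0.11 = 10.23
  Problem sets 78 × 0.05 = 3.9
  Midterm exam 25 × 0.24 = 6
  Case studies 95 × 0.09 = 8.55
  Weekly reports 72.6 × 0.11 = 7.986
  Peer review 76 × 0.1 = 7.6
  Essays 94 × 0.14 = 13.16
Sum = 73.106
73.106 ≥ 55 → Satisfactory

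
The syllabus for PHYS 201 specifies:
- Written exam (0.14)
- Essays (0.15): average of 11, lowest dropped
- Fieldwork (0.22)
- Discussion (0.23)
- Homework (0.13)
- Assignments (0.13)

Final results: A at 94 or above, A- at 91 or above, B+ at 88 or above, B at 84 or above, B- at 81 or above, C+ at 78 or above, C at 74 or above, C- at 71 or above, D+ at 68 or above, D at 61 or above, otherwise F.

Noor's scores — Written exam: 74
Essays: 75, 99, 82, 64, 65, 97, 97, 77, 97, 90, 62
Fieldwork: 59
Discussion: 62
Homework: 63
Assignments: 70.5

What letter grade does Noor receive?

Essays: drop 62 → average of remaining 10 = 843/10 = 84.3
Weighted total:
  Written exam 74 × 0.14 = 10.36
  Essays 84.3 × 0.15 = 12.645
  Fieldwork 59 × 0.22 = 12.98
  Discussion 62 × 0.23 = 14.26
  Homework 63 × 0.13 = 8.19
  Assignments 70.5 × 0.13 = 9.165
Sum = 67.6
67.6 is ≥ 61 and < 68 → D

D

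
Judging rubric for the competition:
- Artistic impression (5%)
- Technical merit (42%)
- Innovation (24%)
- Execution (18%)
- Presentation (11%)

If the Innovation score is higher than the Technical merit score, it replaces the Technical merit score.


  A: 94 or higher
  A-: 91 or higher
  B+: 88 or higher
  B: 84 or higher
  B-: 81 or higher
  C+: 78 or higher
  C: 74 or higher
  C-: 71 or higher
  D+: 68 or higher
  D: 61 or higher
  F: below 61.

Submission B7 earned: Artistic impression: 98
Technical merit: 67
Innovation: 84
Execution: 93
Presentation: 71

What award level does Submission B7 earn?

B

Innovation (84) > Technical merit (67), so Technical merit counts as 84.
Weighted total:
  Artistic impression 98 × 0.05 = 4.9
  Technical merit 84 × 0.42 = 35.28
  Innovation 84 × 0.24 = 20.16
  Execution 93 × 0.18 = 16.74
  Presentation 71 × 0.11 = 7.81
Sum = 84.89
84.89 is ≥ 84 and < 88 → B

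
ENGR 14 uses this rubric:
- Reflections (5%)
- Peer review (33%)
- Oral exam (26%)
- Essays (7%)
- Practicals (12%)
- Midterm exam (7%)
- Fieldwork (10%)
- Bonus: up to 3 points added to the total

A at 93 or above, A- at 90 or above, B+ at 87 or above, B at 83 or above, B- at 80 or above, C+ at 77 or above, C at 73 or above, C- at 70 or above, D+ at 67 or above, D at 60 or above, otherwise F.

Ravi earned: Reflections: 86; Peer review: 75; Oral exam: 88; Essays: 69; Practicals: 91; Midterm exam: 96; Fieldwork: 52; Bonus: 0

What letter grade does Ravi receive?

Weighted total:
  Reflections 86 × 0.05 = 4.3
  Peer review 75 × 0.33 = 24.75
  Oral exam 88 × 0.26 = 22.88
  Essays 69 × 0.07 = 4.83
  Practicals 91 × 0.12 = 10.92
  Midterm exam 96 × 0.07 = 6.72
  Fieldwork 52 × 0.1 = 5.2
Sum = 79.6
Bonus: 79.6 + 0 = 79.6
79.6 is ≥ 77 and < 80 → C+

C+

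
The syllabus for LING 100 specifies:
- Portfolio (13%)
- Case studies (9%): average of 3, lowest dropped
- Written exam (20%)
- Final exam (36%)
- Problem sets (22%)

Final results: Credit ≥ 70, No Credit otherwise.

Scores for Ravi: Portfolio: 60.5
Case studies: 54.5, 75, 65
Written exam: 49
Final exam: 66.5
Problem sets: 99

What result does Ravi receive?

Case studies: drop 54.5 → average of remaining 2 = 140/2 = 70
Weighted total:
  Portfolio 60.5 × 0.13 = 7.865
  Case studies 70 × 0.09 = 6.3
  Written exam 49 × 0.2 = 9.8
  Final exam 66.5 × 0.36 = 23.94
  Problem sets 99 × 0.22 = 21.78
Sum = 69.685
69.685 < 70 → No Credit

No Credit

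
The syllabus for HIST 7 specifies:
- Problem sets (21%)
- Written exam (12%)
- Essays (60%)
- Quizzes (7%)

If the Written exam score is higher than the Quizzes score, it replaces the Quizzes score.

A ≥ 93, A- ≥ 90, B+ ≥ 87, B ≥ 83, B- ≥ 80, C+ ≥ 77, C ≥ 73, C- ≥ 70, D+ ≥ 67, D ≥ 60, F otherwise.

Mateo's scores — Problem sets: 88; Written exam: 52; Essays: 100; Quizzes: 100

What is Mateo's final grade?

Written exam (52) ≤ Quizzes (100), so Quizzes stays at 100.
Weighted total:
  Problem sets 88 × 0.21 = 18.48
  Written exam 52 × 0.12 = 6.24
  Essays 100 × 0.6 = 60
  Quizzes 100 × 0.07 = 7
Sum = 91.72
91.72 is ≥ 90 and < 93 → A-

A-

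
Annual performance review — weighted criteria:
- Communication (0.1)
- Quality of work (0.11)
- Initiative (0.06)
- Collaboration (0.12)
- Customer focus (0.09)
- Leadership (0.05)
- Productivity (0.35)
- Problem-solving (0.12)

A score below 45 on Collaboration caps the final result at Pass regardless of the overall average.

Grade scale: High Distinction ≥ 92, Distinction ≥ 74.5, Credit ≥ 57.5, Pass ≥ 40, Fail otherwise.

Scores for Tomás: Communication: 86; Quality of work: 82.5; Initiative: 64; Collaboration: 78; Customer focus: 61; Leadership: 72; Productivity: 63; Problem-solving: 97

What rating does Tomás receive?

Credit

Collaboration score 78 ≥ 45: minimum met.
Weighted total:
  Communication 86 × 0.1 = 8.6
  Quality of work 82.5 × 0.11 = 9.075
  Initiative 64 × 0.06 = 3.84
  Collaboration 78 × 0.12 = 9.36
  Customer focus 61 × 0.09 = 5.49
  Leadership 72 × 0.05 = 3.6
  Productivity 63 × 0.35 = 22.05
  Problem-solving 97 × 0.12 = 11.64
Sum = 73.655
73.655 is ≥ 57.5 and < 74.5 → Credit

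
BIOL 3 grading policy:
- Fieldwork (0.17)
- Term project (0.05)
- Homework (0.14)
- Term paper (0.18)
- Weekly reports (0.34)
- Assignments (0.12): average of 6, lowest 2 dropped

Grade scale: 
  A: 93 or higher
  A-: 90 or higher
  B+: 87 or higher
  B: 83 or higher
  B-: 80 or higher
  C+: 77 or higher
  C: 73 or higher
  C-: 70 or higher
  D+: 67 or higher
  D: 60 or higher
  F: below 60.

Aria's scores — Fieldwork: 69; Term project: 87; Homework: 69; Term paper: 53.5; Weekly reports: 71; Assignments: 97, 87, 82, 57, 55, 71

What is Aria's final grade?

D+

Assignments: drop 55, 57 → average of remaining 4 = 337/4 = 84.25
Weighted total:
  Fieldwork 69 × 0.17 = 11.73
  Term project 87 × 0.05 = 4.35
  Homework 69 × 0.14 = 9.66
  Term paper 53.5 × 0.18 = 9.63
  Weekly reports 71 × 0.34 = 24.14
  Assignments 84.25 × 0.12 = 10.11
Sum = 69.62
69.62 is ≥ 67 and < 70 → D+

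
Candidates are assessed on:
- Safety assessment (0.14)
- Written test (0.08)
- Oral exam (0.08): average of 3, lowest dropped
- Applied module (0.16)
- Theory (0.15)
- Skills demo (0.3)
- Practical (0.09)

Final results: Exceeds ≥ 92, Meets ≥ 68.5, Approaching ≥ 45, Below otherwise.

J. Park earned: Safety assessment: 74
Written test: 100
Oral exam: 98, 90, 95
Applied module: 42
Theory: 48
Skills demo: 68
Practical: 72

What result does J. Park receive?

Approaching

Oral exam: drop 90 → average of remaining 2 = 193/2 = 96.5
Weighted total:
  Safety assessment 74 × 0.14 = 10.36
  Written test 100 × 0.08 = 8
  Oral exam 96.5 × 0.08 = 7.72
  Applied module 42 × 0.16 = 6.72
  Theory 48 × 0.15 = 7.2
  Skills demo 68 × 0.3 = 20.4
  Practical 72 × 0.09 = 6.48
Sum = 66.88
66.88 is ≥ 45 and < 68.5 → Approaching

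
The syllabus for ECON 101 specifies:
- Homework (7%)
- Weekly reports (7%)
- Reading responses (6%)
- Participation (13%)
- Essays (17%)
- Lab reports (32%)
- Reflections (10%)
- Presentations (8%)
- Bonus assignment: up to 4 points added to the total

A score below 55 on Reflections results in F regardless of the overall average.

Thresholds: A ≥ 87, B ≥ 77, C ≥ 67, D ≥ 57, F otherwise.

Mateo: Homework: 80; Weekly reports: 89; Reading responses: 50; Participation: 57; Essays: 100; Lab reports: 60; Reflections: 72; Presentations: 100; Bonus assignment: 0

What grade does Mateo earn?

Reflections score 72 ≥ 55: minimum met.
Weighted total:
  Homework 80 × 0.07 = 5.6
  Weekly reports 89 × 0.07 = 6.23
  Reading responses 50 × 0.06 = 3
  Participation 57 × 0.13 = 7.41
  Essays 100 × 0.17 = 17
  Lab reports 60 × 0.32 = 19.2
  Reflections 72 × 0.1 = 7.2
  Presentations 100 × 0.08 = 8
Sum = 73.64
Bonus assignment: 73.64 + 0 = 73.64
73.64 is ≥ 67 and < 77 → C

C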